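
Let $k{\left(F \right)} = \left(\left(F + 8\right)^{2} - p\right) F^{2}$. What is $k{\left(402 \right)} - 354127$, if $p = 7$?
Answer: $27164147045$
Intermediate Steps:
$k{\left(F \right)} = F^{2} \left(-7 + \left(8 + F\right)^{2}\right)$ ($k{\left(F \right)} = \left(\left(F + 8\right)^{2} - 7\right) F^{2} = \left(\left(8 + F\right)^{2} - 7\right) F^{2} = \left(-7 + \left(8 + F\right)^{2}\right) F^{2} = F^{2} \left(-7 + \left(8 + F\right)^{2}\right)$)
$k{\left(402 \right)} - 354127 = 402^{2} \left(-7 + \left(8 + 402\right)^{2}\right) - 354127 = 161604 \left(-7 + 410^{2}\right) - 354127 = 161604 \left(-7 + 168100\right) - 354127 = 161604 \cdot 168093 - 354127 = 27164501172 - 354127 = 27164147045$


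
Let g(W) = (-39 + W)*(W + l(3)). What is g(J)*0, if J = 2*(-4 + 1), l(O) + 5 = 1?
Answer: 0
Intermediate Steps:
l(O) = -4 (l(O) = -5 + 1 = -4)
J = -6 (J = 2*(-3) = -6)
g(W) = (-39 + W)*(-4 + W) (g(W) = (-39 + W)*(W - 4) = (-39 + W)*(-4 + W))
g(J)*0 = (156 + (-6)² - 43*(-6))*0 = (156 + 36 + 258)*0 = 450*0 = 0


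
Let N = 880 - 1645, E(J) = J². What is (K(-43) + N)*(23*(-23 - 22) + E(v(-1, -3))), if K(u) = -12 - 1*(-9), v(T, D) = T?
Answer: 794112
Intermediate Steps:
K(u) = -3 (K(u) = -12 + 9 = -3)
N = -765
(K(-43) + N)*(23*(-23 - 22) + E(v(-1, -3))) = (-3 - 765)*(23*(-23 - 22) + (-1)²) = -768*(23*(-45) + 1) = -768*(-1035 + 1) = -768*(-1034) = 794112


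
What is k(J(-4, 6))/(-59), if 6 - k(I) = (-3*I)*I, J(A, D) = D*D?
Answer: -66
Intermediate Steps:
J(A, D) = D**2
k(I) = 6 + 3*I**2 (k(I) = 6 - (-3*I)*I = 6 - (-3)*I**2 = 6 + 3*I**2)
k(J(-4, 6))/(-59) = (6 + 3*(6**2)**2)/(-59) = (6 + 3*36**2)*(-1/59) = (6 + 3*1296)*(-1/59) = (6 + 3888)*(-1/59) = 3894*(-1/59) = -66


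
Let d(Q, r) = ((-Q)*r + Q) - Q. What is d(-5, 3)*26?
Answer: 390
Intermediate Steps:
d(Q, r) = -Q*r (d(Q, r) = (-Q*r + Q) - Q = (Q - Q*r) - Q = -Q*r)
d(-5, 3)*26 = -1*(-5)*3*26 = 15*26 = 390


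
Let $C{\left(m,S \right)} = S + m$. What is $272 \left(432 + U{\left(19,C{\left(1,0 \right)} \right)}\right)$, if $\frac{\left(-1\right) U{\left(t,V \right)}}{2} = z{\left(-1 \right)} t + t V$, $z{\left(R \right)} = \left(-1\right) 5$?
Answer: $158848$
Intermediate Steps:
$z{\left(R \right)} = -5$
$U{\left(t,V \right)} = 10 t - 2 V t$ ($U{\left(t,V \right)} = - 2 \left(- 5 t + t V\right) = - 2 \left(- 5 t + V t\right) = 10 t - 2 V t$)
$272 \left(432 + U{\left(19,C{\left(1,0 \right)} \right)}\right) = 272 \left(432 + 2 \cdot 19 \left(5 - \left(0 + 1\right)\right)\right) = 272 \left(432 + 2 \cdot 19 \left(5 - 1\right)\right) = 272 \left(432 + 2 \cdot 19 \cdot 4\right) = 272 \left(432 + 152\right) = 272 \cdot 584 = 158848$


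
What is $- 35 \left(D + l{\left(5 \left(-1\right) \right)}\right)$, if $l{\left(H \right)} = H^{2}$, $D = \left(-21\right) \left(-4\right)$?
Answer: $-3815$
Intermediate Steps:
$D = 84$
$- 35 \left(D + l{\left(5 \left(-1\right) \right)}\right) = - 35 \left(84 + \left(5 \left(-1\right)\right)^{2}\right) = - 35 \left(84 + \left(-5\right)^{2}\right) = - 35 \left(84 + 25\right) = \left(-35\right) 109 = -3815$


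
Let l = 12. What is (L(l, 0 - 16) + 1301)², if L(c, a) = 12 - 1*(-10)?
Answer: 1750329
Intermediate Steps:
L(c, a) = 22 (L(c, a) = 12 + 10 = 22)
(L(l, 0 - 16) + 1301)² = (22 + 1301)² = 1323² = 1750329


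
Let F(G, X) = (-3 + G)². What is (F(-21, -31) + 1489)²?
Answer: 4264225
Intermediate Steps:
(F(-21, -31) + 1489)² = ((-3 - 21)² + 1489)² = ((-24)² + 1489)² = (576 + 1489)² = 2065² = 4264225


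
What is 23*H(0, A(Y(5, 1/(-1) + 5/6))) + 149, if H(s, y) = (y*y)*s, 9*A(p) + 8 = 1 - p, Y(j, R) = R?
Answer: 149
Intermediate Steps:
A(p) = -7/9 - p/9 (A(p) = -8/9 + (1 - p)/9 = -8/9 + (⅑ - p/9) = -7/9 - p/9)
H(s, y) = s*y² (H(s, y) = y²*s = s*y²)
23*H(0, A(Y(5, 1/(-1) + 5/6))) + 149 = 23*(0*(-7/9 - (1/(-1) + 5/6)/9)²) + 149 = 23*(0*(-7/9 - (1*(-1) + 5*(⅙))/9)²) + 149 = 23*(0*(-7/9 - (-1 + ⅚)/9)²) + 149 = 23*(0*(-7/9 - ⅑*(-⅙))²) + 149 = 23*(0*(-7/9 + 1/54)²) + 149 = 23*(0*(-41/54)²) + 149 = 23*(0*(1681/2916)) + 149 = 23*0 + 149 = 0 + 149 = 149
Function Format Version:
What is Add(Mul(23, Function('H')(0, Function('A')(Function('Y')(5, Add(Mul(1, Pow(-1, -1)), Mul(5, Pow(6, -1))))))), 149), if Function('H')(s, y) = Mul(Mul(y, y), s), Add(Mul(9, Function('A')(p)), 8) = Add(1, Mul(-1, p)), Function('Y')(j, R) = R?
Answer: 149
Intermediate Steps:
Function('A')(p) = Add(Rational(-7, 9), Mul(Rational(-1, 9), p)) (Function('A')(p) = Add(Rational(-8, 9), Mul(Rational(1, 9), Add(1, Mul(-1, p)))) = Add(Rational(-8, 9), Add(Rational(1, 9), Mul(Rational(-1, 9), p))) = Add(Rational(-7, 9), Mul(Rational(-1, 9), p)))
Function('H')(s, y) = Mul(s, Pow(y, 2)) (Function('H')(s, y) = Mul(Pow(y, 2), s) = Mul(s, Pow(y, 2)))
Add(Mul(23, Function('H')(0, Function('A')(Function('Y')(5, Add(Mul(1, Pow(-1, -1)), Mul(5, Pow(6, -1))))))), 149) = Add(Mul(23, Mul(0, Pow(Add(Rational(-7, 9), Mul(Rational(-1, 9), Add(Mul(1, Pow(-1, -1)), Mul(5, Pow(6, -1))))), 2))), 149) = Add(Mul(23, Mul(0, Pow(Add(Rational(-7, 9), Mul(Rational(-1, 9), Add(Mul(1, -1), Mul(5, Rational(1, 6))))), 2))), 149) = Add(Mul(23, Mul(0, Pow(Add(Rational(-7, 9), Mul(Rational(-1, 9), Add(-1, Rational(5, 6)))), 2))), 149) = Add(Mul(23, Mul(0, Pow(Add(Rational(-7, 9), Mul(Rational(-1, 9), Rational(-1, 6))), 2))), 149) = Add(Mul(23, Mul(0, Pow(Add(Rational(-7, 9), Rational(1, 54)), 2))), 149) = Add(Mul(23, Mul(0, Pow(Rational(-41, 54), 2))), 149) = Add(Mul(23, Mul(0, Rational(1681, 2916))), 149) = Add(Mul(23, 0), 149) = Add(0, 149) = 149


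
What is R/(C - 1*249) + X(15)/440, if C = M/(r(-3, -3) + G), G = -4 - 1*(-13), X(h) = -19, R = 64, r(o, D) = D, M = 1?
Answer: -197327/656920 ≈ -0.30038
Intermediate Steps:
G = 9 (G = -4 + 13 = 9)
C = ⅙ (C = 1/(-3 + 9) = 1/6 = (⅙)*1 = ⅙ ≈ 0.16667)
R/(C - 1*249) + X(15)/440 = 64/(⅙ - 1*249) - 19/440 = 64/(⅙ - 249) - 19*1/440 = 64/(-1493/6) - 19/440 = 64*(-6/1493) - 19/440 = -384/1493 - 19/440 = -197327/656920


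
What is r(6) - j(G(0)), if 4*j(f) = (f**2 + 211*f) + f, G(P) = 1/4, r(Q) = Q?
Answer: -465/64 ≈ -7.2656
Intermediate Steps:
G(P) = 1/4
j(f) = 53*f + f**2/4 (j(f) = ((f**2 + 211*f) + f)/4 = (f**2 + 212*f)/4 = 53*f + f**2/4)
r(6) - j(G(0)) = 6 - (212 + 1/4)/(4*4) = 6 - 849/(4*4*4) = 6 - 1*849/64 = 6 - 849/64 = -465/64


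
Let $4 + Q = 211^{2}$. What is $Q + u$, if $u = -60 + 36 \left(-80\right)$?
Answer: $41577$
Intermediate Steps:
$Q = 44517$ ($Q = -4 + 211^{2} = -4 + 44521 = 44517$)
$u = -2940$ ($u = -60 - 2880 = -2940$)
$Q + u = 44517 - 2940 = 41577$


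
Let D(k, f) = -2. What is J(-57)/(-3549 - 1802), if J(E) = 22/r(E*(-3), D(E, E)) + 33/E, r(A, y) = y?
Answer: 220/101669 ≈ 0.0021639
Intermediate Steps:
J(E) = -11 + 33/E (J(E) = 22/(-2) + 33/E = 22*(-½) + 33/E = -11 + 33/E)
J(-57)/(-3549 - 1802) = (-11 + 33/(-57))/(-3549 - 1802) = (-11 + 33*(-1/57))/(-5351) = (-11 - 11/19)*(-1/5351) = -220/19*(-1/5351) = 220/101669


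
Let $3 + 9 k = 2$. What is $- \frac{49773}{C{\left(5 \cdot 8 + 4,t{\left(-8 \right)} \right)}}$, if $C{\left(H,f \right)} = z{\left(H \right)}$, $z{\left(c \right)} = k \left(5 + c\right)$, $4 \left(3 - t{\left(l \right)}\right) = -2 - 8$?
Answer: $\frac{447957}{49} \approx 9142.0$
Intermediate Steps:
$k = - \frac{1}{9}$ ($k = - \frac{1}{3} + \frac{1}{9} \cdot 2 = - \frac{1}{3} + \frac{2}{9} = - \frac{1}{9} \approx -0.11111$)
$t{\left(l \right)} = \frac{11}{2}$ ($t{\left(l \right)} = 3 - \frac{-2 - 8}{4} = 3 - - \frac{5}{2} = 3 + \frac{5}{2} = \frac{11}{2}$)
$z{\left(c \right)} = - \frac{5}{9} - \frac{c}{9}$ ($z{\left(c \right)} = - \frac{5 + c}{9} = - \frac{5}{9} - \frac{c}{9}$)
$C{\left(H,f \right)} = - \frac{5}{9} - \frac{H}{9}$
$- \frac{49773}{C{\left(5 \cdot 8 + 4,t{\left(-8 \right)} \right)}} = - \frac{49773}{- \frac{5}{9} - \frac{5 \cdot 8 + 4}{9}} = - \frac{49773}{- \frac{5}{9} - \frac{40 + 4}{9}} = - \frac{49773}{- \frac{5}{9} - \frac{44}{9}} = - \frac{49773}{- \frac{49}{9}} = \left(-49773\right) \left(- \frac{9}{49}\right) = \frac{447957}{49}$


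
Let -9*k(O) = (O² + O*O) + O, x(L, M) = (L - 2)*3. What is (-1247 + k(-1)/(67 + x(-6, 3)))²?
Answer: 232893108100/149769 ≈ 1.5550e+6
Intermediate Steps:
x(L, M) = -6 + 3*L (x(L, M) = (-2 + L)*3 = -6 + 3*L)
k(O) = -2*O²/9 - O/9 (k(O) = -((O² + O*O) + O)/9 = -((O² + O²) + O)/9 = -(2*O² + O)/9 = -(O + 2*O²)/9 = -2*O²/9 - O/9)
(-1247 + k(-1)/(67 + x(-6, 3)))² = (-1247 + (-⅑*(-1)*(1 + 2*(-1)))/(67 + (-6 + 3*(-6))))² = (-1247 + (-⅑*(-1)*(1 - 2))/(67 + (-6 - 18)))² = (-1247 + (-⅑*(-1)*(-1))/(67 - 24))² = (-1247 - ⅑/43)² = (-1247 + (1/43)*(-⅑))² = (-1247 - 1/387)² = (-482590/387)² = 232893108100/149769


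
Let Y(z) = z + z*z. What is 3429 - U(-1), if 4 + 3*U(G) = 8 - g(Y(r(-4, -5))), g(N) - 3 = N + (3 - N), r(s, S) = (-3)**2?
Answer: 10289/3 ≈ 3429.7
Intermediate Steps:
r(s, S) = 9
Y(z) = z + z**2
g(N) = 6 (g(N) = 3 + (N + (3 - N)) = 3 + 3 = 6)
U(G) = -2/3 (U(G) = -4/3 + (8 - 1*6)/3 = -4/3 + (8 - 6)/3 = -4/3 + (1/3)*2 = -4/3 + 2/3 = -2/3)
3429 - U(-1) = 3429 - 1*(-2/3) = 3429 + 2/3 = 10289/3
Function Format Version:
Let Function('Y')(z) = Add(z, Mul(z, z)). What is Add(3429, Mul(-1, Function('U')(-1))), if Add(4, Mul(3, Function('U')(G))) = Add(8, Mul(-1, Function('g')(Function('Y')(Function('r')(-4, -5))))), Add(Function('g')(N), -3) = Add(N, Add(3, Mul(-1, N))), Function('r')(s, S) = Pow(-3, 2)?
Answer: Rational(10289, 3) ≈ 3429.7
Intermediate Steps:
Function('r')(s, S) = 9
Function('Y')(z) = Add(z, Pow(z, 2))
Function('g')(N) = 6 (Function('g')(N) = Add(3, Add(N, Add(3, Mul(-1, N)))) = Add(3, 3) = 6)
Function('U')(G) = Rational(-2, 3) (Function('U')(G) = Add(Rational(-4, 3), Mul(Rational(1, 3), Add(8, Mul(-1, 6)))) = Add(Rational(-4, 3), Mul(Rational(1, 3), Add(8, -6))) = Add(Rational(-4, 3), Mul(Rational(1, 3), 2)) = Add(Rational(-4, 3), Rational(2, 3)) = Rational(-2, 3))
Add(3429, Mul(-1, Function('U')(-1))) = Add(3429, Mul(-1, Rational(-2, 3))) = Add(3429, Rational(2, 3)) = Rational(10289, 3)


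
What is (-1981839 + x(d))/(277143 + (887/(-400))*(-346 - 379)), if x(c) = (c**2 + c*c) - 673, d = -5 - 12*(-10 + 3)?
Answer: -31520480/4460011 ≈ -7.0674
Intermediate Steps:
d = 79 (d = -5 - 12*(-7) = -5 + 84 = 79)
x(c) = -673 + 2*c**2 (x(c) = (c**2 + c**2) - 673 = 2*c**2 - 673 = -673 + 2*c**2)
(-1981839 + x(d))/(277143 + (887/(-400))*(-346 - 379)) = (-1981839 + (-673 + 2*79**2))/(277143 + (887/(-400))*(-346 - 379)) = (-1981839 + (-673 + 2*6241))/(277143 + (887*(-1/400))*(-725)) = (-1981839 + (-673 + 12482))/(277143 - 887/400*(-725)) = (-1981839 + 11809)/(277143 + 25723/16) = -1970030/4460011/16 = -1970030*16/4460011 = -31520480/4460011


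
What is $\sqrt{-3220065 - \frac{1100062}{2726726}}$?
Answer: $\frac{i \sqrt{5985324485861629238}}{1363363} \approx 1794.5 i$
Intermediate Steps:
$\sqrt{-3220065 - \frac{1100062}{2726726}} = \sqrt{-3220065 - \frac{550031}{1363363}} = \sqrt{- \frac{4390118028626}{1363363}} = \frac{i \sqrt{5985324485861629238}}{1363363}$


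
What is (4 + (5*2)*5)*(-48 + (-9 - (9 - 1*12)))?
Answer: -2916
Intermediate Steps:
(4 + (5*2)*5)*(-48 + (-9 - (9 - 1*12))) = (4 + 10*5)*(-48 + (-9 - (9 - 12))) = (4 + 50)*(-48 + (-9 - 1*(-3))) = 54*(-48 + (-9 + 3)) = 54*(-48 - 6) = 54*(-54) = -2916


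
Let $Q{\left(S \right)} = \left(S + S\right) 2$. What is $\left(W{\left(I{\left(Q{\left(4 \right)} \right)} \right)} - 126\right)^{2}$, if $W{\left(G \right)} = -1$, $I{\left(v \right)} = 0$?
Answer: $16129$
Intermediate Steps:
$Q{\left(S \right)} = 4 S$ ($Q{\left(S \right)} = 2 S 2 = 4 S$)
$\left(W{\left(I{\left(Q{\left(4 \right)} \right)} \right)} - 126\right)^{2} = \left(-1 - 126\right)^{2} = \left(-127\right)^{2} = 16129$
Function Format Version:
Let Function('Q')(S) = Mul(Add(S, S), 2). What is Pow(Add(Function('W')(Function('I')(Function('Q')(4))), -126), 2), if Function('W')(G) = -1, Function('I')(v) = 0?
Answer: 16129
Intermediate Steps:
Function('Q')(S) = Mul(4, S) (Function('Q')(S) = Mul(Mul(2, S), 2) = Mul(4, S))
Pow(Add(Function('W')(Function('I')(Function('Q')(4))), -126), 2) = Pow(Add(-1, -126), 2) = Pow(-127, 2) = 16129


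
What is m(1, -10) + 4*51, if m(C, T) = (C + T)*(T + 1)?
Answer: 285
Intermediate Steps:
m(C, T) = (1 + T)*(C + T) (m(C, T) = (C + T)*(1 + T) = (1 + T)*(C + T))
m(1, -10) + 4*51 = (1 - 10 + (-10)² + 1*(-10)) + 4*51 = (1 - 10 + 100 - 10) + 204 = 81 + 204 = 285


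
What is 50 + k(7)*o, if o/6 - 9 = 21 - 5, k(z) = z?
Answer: 1100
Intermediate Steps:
o = 150 (o = 54 + 6*(21 - 5) = 54 + 6*16 = 54 + 96 = 150)
50 + k(7)*o = 50 + 7*150 = 50 + 1050 = 1100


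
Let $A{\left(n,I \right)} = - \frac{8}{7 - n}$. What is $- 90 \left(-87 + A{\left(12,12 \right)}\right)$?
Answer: $7686$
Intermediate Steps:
$- 90 \left(-87 + A{\left(12,12 \right)}\right) = - 90 \left(-87 + \frac{8}{-7 + 12}\right) = - 90 \left(-87 + \frac{8}{5}\right) = \left(-90\right) \left(- \frac{427}{5}\right) = 7686$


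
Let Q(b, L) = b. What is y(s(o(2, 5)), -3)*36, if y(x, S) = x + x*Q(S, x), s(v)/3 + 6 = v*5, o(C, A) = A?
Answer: -4104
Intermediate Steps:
s(v) = -18 + 15*v (s(v) = -18 + 3*(v*5) = -18 + 3*(5*v) = -18 + 15*v)
y(x, S) = x + S*x (y(x, S) = x + x*S = x + S*x)
y(s(o(2, 5)), -3)*36 = ((-18 + 15*5)*(1 - 3))*36 = ((-18 + 75)*(-2))*36 = (57*(-2))*36 = -114*36 = -4104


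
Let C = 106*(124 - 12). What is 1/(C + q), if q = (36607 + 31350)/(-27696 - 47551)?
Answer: 75247/893264427 ≈ 8.4238e-5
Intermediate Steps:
C = 11872 (C = 106*112 = 11872)
q = -67957/75247 (q = 67957/(-75247) = 67957*(-1/75247) = -67957/75247 ≈ -0.90312)
1/(C + q) = 1/(11872 - 67957/75247) = 1/(893264427/75247) = 75247/893264427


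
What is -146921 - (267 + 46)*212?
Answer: -213277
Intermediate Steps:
-146921 - (267 + 46)*212 = -146921 - 313*212 = -146921 - 1*66356 = -146921 - 66356 = -213277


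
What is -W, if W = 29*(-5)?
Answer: 145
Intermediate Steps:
W = -145
-W = -1*(-145) = 145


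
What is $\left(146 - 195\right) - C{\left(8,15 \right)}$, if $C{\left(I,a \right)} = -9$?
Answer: $-40$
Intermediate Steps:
$\left(146 - 195\right) - C{\left(8,15 \right)} = \left(146 - 195\right) - -9 = \left(146 - 195\right) + 9 = -49 + 9 = -40$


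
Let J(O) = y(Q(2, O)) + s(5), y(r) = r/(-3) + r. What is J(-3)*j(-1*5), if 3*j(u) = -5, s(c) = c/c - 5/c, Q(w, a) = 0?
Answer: 0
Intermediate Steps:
s(c) = 1 - 5/c
j(u) = -5/3 (j(u) = (1/3)*(-5) = -5/3)
y(r) = 2*r/3 (y(r) = r*(-1/3) + r = -r/3 + r = 2*r/3)
J(O) = 0 (J(O) = (2/3)*0 + (-5 + 5)/5 = 0 + (1/5)*0 = 0 + 0 = 0)
J(-3)*j(-1*5) = 0*(-5/3) = 0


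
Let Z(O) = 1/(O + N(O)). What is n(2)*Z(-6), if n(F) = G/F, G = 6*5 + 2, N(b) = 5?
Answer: -16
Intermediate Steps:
G = 32 (G = 30 + 2 = 32)
Z(O) = 1/(5 + O) (Z(O) = 1/(O + 5) = 1/(5 + O))
n(F) = 32/F
n(2)*Z(-6) = (32/2)/(5 - 6) = (32*(½))/(-1) = 16*(-1) = -16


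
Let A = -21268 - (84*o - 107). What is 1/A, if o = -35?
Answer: -1/18221 ≈ -5.4882e-5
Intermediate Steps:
A = -18221 (A = -21268 - (84*(-35) - 107) = -21268 - (-2940 - 107) = -21268 - 1*(-3047) = -21268 + 3047 = -18221)
1/A = 1/(-18221) = -1/18221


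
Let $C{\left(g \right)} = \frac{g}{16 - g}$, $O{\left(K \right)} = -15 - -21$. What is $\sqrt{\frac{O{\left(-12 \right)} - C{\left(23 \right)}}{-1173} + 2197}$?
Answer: $\frac{\sqrt{148122350922}}{8211} \approx 46.872$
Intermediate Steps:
$O{\left(K \right)} = 6$ ($O{\left(K \right)} = -15 + 21 = 6$)
$\sqrt{\frac{O{\left(-12 \right)} - C{\left(23 \right)}}{-1173} + 2197} = \sqrt{\frac{6 - \left(-1\right) 23 \frac{1}{-16 + 23}}{-1173} + 2197} = \sqrt{\left(6 - \left(-1\right) 23 \cdot \frac{1}{7}\right) \left(- \frac{1}{1173}\right) + 2197} = \sqrt{\left(6 - - \frac{23}{7}\right) \left(- \frac{1}{1173}\right) + 2197} = \sqrt{\left(6 + \frac{23}{7}\right) \left(- \frac{1}{1173}\right) + 2197} = \sqrt{\frac{65}{7} \left(- \frac{1}{1173}\right) + 2197} = \sqrt{- \frac{65}{8211} + 2197} = \sqrt{\frac{18039502}{8211}} = \frac{\sqrt{148122350922}}{8211}$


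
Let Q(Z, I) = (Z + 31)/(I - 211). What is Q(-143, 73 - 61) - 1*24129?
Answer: -4801559/199 ≈ -24128.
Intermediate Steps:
Q(Z, I) = (31 + Z)/(-211 + I)
Q(-143, 73 - 61) - 1*24129 = (31 - 143)/(-211 + (73 - 61)) - 1*24129 = -112/(-211 + 12) - 24129 = -112/(-199) - 24129 = -1/199*(-112) - 24129 = 112/199 - 24129 = -4801559/199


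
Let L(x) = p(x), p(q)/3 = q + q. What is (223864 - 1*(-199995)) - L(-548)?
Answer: 427147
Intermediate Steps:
p(q) = 6*q (p(q) = 3*(q + q) = 3*(2*q) = 6*q)
L(x) = 6*x
(223864 - 1*(-199995)) - L(-548) = (223864 - 1*(-199995)) - 6*(-548) = (223864 + 199995) - 1*(-3288) = 423859 + 3288 = 427147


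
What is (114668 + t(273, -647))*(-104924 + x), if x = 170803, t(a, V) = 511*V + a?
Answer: -14208519204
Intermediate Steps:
t(a, V) = a + 511*V
(114668 + t(273, -647))*(-104924 + x) = (114668 + (273 + 511*(-647)))*(-104924 + 170803) = (114668 + (273 - 330617))*65879 = (114668 - 330344)*65879 = -215676*65879 = -14208519204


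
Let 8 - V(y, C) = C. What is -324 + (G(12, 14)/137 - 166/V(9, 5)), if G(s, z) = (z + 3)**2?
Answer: -155039/411 ≈ -377.22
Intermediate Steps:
V(y, C) = 8 - C
G(s, z) = (3 + z)**2
-324 + (G(12, 14)/137 - 166/V(9, 5)) = -324 + ((3 + 14)**2/137 - 166/(8 - 1*5)) = -324 + (17**2*(1/137) - 166/(8 - 5)) = -324 + (289*(1/137) - 166/3) = -324 + (289/137 - 166*1/3) = -324 + (289/137 - 166/3) = -324 - 21875/411 = -155039/411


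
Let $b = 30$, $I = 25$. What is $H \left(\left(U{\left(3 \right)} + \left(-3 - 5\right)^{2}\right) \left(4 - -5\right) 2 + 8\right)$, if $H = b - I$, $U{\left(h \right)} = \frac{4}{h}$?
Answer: $5920$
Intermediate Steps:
$H = 5$ ($H = 30 - 25 = 5$)
$H \left(\left(U{\left(3 \right)} + \left(-3 - 5\right)^{2}\right) \left(4 - -5\right) 2 + 8\right) = 5 \left(\left(\frac{4}{3} + \left(-3 - 5\right)^{2}\right) \left(4 - -5\right) 2 + 8\right) = 5 \left(\left(4 \cdot \frac{1}{3} + \left(-8\right)^{2}\right) \left(4 + 5\right) 2 + 8\right) = 5 \left(\left(\frac{4}{3} + 64\right) 9 \cdot 2 + 8\right) = 5 \left(\frac{196}{3} \cdot 9 \cdot 2 + 8\right) = 5 \left(588 \cdot 2 + 8\right) = 5 \left(1176 + 8\right) = 5 \cdot 1184 = 5920$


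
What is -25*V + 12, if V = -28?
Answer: 712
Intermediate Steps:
-25*V + 12 = -25*(-28) + 12 = 700 + 12 = 712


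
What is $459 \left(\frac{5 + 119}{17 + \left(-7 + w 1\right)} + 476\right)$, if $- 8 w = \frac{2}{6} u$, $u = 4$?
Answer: $\frac{13232052}{59} \approx 2.2427 \cdot 10^{5}$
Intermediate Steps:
$w = - \frac{1}{6}$ ($w = - \frac{\frac{2}{6} \cdot 4}{8} = - \frac{2 \cdot \frac{1}{6} \cdot 4}{8} = - \frac{\frac{1}{3} \cdot 4}{8} = \left(- \frac{1}{8}\right) \frac{4}{3} = - \frac{1}{6} \approx -0.16667$)
$459 \left(\frac{5 + 119}{17 + \left(-7 + w 1\right)} + 476\right) = 459 \left(\frac{5 + 119}{17 - \frac{43}{6}} + 476\right) = 459 \left(\frac{124}{17 - \frac{43}{6}} + 476\right) = 459 \left(\frac{124}{\frac{59}{6}} + 476\right) = 459 \left(124 \cdot \frac{6}{59} + 476\right) = 459 \left(\frac{744}{59} + 476\right) = 459 \cdot \frac{28828}{59} = \frac{13232052}{59}$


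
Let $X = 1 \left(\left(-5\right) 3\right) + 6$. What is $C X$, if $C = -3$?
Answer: $27$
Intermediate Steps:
$X = -9$ ($X = 1 \left(-15\right) + 6 = -15 + 6 = -9$)
$C X = \left(-3\right) \left(-9\right) = 27$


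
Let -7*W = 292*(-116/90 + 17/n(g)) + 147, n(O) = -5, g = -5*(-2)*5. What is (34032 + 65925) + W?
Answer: 31541452/315 ≈ 1.0013e+5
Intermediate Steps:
g = 50 (g = 10*5 = 50)
W = 54997/315 (W = -(292*(-116/90 + 17/(-5)) + 147)/7 = -(292*(-116*1/90 + 17*(-⅕)) + 147)/7 = -(292*(-58/45 - 17/5) + 147)/7 = -(292*(-211/45) + 147)/7 = -(-61612/45 + 147)/7 = -⅐*(-54997/45) = 54997/315 ≈ 174.59)
(34032 + 65925) + W = (34032 + 65925) + 54997/315 = 99957 + 54997/315 = 31541452/315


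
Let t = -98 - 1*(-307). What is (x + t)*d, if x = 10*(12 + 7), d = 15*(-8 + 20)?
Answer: 71820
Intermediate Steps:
d = 180 (d = 15*12 = 180)
t = 209 (t = -98 + 307 = 209)
x = 190 (x = 10*19 = 190)
(x + t)*d = (190 + 209)*180 = 399*180 = 71820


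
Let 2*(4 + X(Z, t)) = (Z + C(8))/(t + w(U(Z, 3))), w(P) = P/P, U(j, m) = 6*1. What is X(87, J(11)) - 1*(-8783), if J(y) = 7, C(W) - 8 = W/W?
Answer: 8785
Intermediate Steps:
C(W) = 9 (C(W) = 8 + W/W = 8 + 1 = 9)
U(j, m) = 6
w(P) = 1
X(Z, t) = -4 + (9 + Z)/(2*(1 + t)) (X(Z, t) = -4 + ((Z + 9)/(t + 1))/2 = -4 + ((9 + Z)/(1 + t))/2 = -4 + (9 + Z)/(2*(1 + t)))
X(87, J(11)) - 1*(-8783) = (1 + 87 - 8*7)/(2*(1 + 7)) - 1*(-8783) = (1/2)*(1 + 87 - 56)/8 + 8783 = (1/2)*(1/8)*32 + 8783 = 2 + 8783 = 8785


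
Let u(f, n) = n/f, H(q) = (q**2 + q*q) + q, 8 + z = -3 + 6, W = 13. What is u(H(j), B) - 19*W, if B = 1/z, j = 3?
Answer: -25936/105 ≈ -247.01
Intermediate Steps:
z = -5 (z = -8 + (-3 + 6) = -8 + 3 = -5)
H(q) = q + 2*q**2 (H(q) = (q**2 + q**2) + q = 2*q**2 + q = q + 2*q**2)
B = -1/5 (B = 1/(-5) = -1/5 ≈ -0.20000)
u(H(j), B) - 19*W = -1/(3*(1 + 2*3))/5 - 19*13 = -1/(3*(1 + 6))/5 - 247 = -1/(5*(3*7)) - 247 = -1/5/21 - 247 = -1/5*1/21 - 247 = -1/105 - 247 = -25936/105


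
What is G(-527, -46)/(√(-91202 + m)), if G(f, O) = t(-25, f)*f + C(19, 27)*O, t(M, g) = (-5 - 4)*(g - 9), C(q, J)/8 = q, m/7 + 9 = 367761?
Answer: -1274620*√2483062/1241531 ≈ -1617.8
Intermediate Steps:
m = 2574264 (m = -63 + 7*367761 = -63 + 2574327 = 2574264)
C(q, J) = 8*q
t(M, g) = 81 - 9*g (t(M, g) = -9*(-9 + g) = 81 - 9*g)
G(f, O) = 152*O + f*(81 - 9*f) (G(f, O) = (81 - 9*f)*f + (8*19)*O = f*(81 - 9*f) + 152*O = 152*O + f*(81 - 9*f))
G(-527, -46)/(√(-91202 + m)) = (152*(-46) - 9*(-527)*(-9 - 527))/(√(-91202 + 2574264)) = (-6992 - 9*(-527)*(-536))/(√2483062) = (-6992 - 2542248)*(√2483062/2483062) = -1274620*√2483062/1241531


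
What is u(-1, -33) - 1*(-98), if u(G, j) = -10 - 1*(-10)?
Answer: 98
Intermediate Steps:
u(G, j) = 0 (u(G, j) = -10 + 10 = 0)
u(-1, -33) - 1*(-98) = 0 - 1*(-98) = 0 + 98 = 98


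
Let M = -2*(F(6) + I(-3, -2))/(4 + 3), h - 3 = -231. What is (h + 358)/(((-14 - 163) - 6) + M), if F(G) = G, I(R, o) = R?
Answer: -70/99 ≈ -0.70707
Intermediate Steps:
h = -228 (h = 3 - 231 = -228)
M = -6/7 (M = -2*(6 - 3)/(4 + 3) = -6/7 ≈ -0.85714)
(h + 358)/(((-14 - 163) - 6) + M) = (-228 + 358)/(((-14 - 163) - 6) - 6/7) = 130/((-177 - 6) - 6/7) = 130/(-183 - 6/7) = 130/(-1287/7) = 130*(-7/1287) = -70/99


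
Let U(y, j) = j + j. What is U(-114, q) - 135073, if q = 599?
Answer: -133875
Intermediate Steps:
U(y, j) = 2*j
U(-114, q) - 135073 = 2*599 - 135073 = 1198 - 135073 = -133875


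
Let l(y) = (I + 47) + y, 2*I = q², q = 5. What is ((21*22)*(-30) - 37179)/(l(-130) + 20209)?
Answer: -102078/40277 ≈ -2.5344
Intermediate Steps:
I = 25/2 (I = (½)*5² = (½)*25 = 25/2 ≈ 12.500)
l(y) = 119/2 + y (l(y) = (25/2 + 47) + y = 119/2 + y)
((21*22)*(-30) - 37179)/(l(-130) + 20209) = ((21*22)*(-30) - 37179)/((119/2 - 130) + 20209) = (462*(-30) - 37179)/(-141/2 + 20209) = (-13860 - 37179)/(40277/2) = -51039*2/40277 = -102078/40277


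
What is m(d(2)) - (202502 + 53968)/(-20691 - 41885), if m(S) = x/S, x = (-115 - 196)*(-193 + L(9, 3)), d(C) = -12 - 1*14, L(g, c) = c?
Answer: -922736905/406744 ≈ -2268.6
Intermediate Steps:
d(C) = -26 (d(C) = -12 - 14 = -26)
x = 59090 (x = (-115 - 196)*(-193 + 3) = -311*(-190) = 59090)
m(S) = 59090/S
m(d(2)) - (202502 + 53968)/(-20691 - 41885) = 59090/(-26) - (202502 + 53968)/(-20691 - 41885) = 59090*(-1/26) - 256470/(-62576) = -29545/13 - 256470*(-1)/62576 = -29545/13 - 1*(-128235/31288) = -29545/13 + 128235/31288 = -922736905/406744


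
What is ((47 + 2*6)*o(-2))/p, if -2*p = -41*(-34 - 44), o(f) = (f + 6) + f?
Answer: -118/1599 ≈ -0.073796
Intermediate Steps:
o(f) = 6 + 2*f (o(f) = (6 + f) + f = 6 + 2*f)
p = -1599 (p = -(-41)*(-34 - 44)/2 = -(-41)*(-78)/2 = -½*3198 = -1599)
((47 + 2*6)*o(-2))/p = ((47 + 2*6)*(6 + 2*(-2)))/(-1599) = ((47 + 12)*(6 - 4))*(-1/1599) = (59*2)*(-1/1599) = 118*(-1/1599) = -118/1599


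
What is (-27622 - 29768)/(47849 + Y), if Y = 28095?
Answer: -28695/37972 ≈ -0.75569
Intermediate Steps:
(-27622 - 29768)/(47849 + Y) = (-27622 - 29768)/(47849 + 28095) = -57390/75944 = -57390*1/75944 = -28695/37972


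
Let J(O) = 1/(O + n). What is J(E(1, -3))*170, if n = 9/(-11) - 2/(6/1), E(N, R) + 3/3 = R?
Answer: -33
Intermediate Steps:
E(N, R) = -1 + R
n = -38/33 (n = 9*(-1/11) - 2/(6*1) = -9/11 - 2/6 = -9/11 - 2*1/6 = -9/11 - 1/3 = -38/33 ≈ -1.1515)
J(O) = 1/(-38/33 + O) (J(O) = 1/(O - 38/33) = 1/(-38/33 + O))
J(E(1, -3))*170 = (33/(-38 + 33*(-1 - 3)))*170 = (33/(-38 + 33*(-4)))*170 = (33/(-38 - 132))*170 = (33/(-170))*170 = (33*(-1/170))*170 = -33/170*170 = -33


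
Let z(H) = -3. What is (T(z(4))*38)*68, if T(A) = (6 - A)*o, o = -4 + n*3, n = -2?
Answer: -232560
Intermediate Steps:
o = -10 (o = -4 - 2*3 = -4 - 6 = -10)
T(A) = -60 + 10*A (T(A) = (6 - A)*(-10) = -60 + 10*A)
(T(z(4))*38)*68 = ((-60 + 10*(-3))*38)*68 = ((-60 - 30)*38)*68 = -90*38*68 = -3420*68 = -232560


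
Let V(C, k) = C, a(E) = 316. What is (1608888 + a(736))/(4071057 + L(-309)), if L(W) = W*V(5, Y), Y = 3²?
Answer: 402301/1017378 ≈ 0.39543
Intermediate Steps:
Y = 9
L(W) = 5*W (L(W) = W*5 = 5*W)
(1608888 + a(736))/(4071057 + L(-309)) = (1608888 + 316)/(4071057 + 5*(-309)) = 1609204/(4071057 - 1545) = 1609204/4069512 = 1609204*(1/4069512) = 402301/1017378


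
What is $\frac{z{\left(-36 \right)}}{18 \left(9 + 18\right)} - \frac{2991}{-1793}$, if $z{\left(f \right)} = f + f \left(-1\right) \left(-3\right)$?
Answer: $\frac{66413}{48411} \approx 1.3719$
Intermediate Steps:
$z{\left(f \right)} = 4 f$ ($z{\left(f \right)} = f + - f \left(-3\right) = f + 3 f = 4 f$)
$\frac{z{\left(-36 \right)}}{18 \left(9 + 18\right)} - \frac{2991}{-1793} = \frac{4 \left(-36\right)}{18 \left(9 + 18\right)} - \frac{2991}{-1793} = - \frac{144}{18 \cdot 27} - - \frac{2991}{1793} = - \frac{144}{486} + \frac{2991}{1793} = \left(-144\right) \frac{1}{486} + \frac{2991}{1793} = - \frac{8}{27} + \frac{2991}{1793} = \frac{66413}{48411}$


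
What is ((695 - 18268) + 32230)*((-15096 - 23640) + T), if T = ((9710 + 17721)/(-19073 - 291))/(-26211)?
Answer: -288163203635847641/507549804 ≈ -5.6775e+8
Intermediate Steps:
T = 27431/507549804 (T = (27431/(-19364))*(-1/26211) = (27431*(-1/19364))*(-1/26211) = -27431/19364*(-1/26211) = 27431/507549804 ≈ 5.4046e-5)
((695 - 18268) + 32230)*((-15096 - 23640) + T) = ((695 - 18268) + 32230)*((-15096 - 23640) + 27431/507549804) = (-17573 + 32230)*(-38736 + 27431/507549804) = 14657*(-19660449180313/507549804) = -288163203635847641/507549804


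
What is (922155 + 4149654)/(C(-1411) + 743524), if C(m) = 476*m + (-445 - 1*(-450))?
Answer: 5071809/71893 ≈ 70.547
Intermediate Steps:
C(m) = 5 + 476*m (C(m) = 476*m + (-445 + 450) = 476*m + 5 = 5 + 476*m)
(922155 + 4149654)/(C(-1411) + 743524) = (922155 + 4149654)/((5 + 476*(-1411)) + 743524) = 5071809/((5 - 671636) + 743524) = 5071809/(-671631 + 743524) = 5071809/71893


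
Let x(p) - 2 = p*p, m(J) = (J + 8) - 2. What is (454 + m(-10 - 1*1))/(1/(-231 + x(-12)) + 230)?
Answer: 38165/19549 ≈ 1.9523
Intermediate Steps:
m(J) = 6 + J (m(J) = (8 + J) - 2 = 6 + J)
x(p) = 2 + p² (x(p) = 2 + p*p = 2 + p²)
(454 + m(-10 - 1*1))/(1/(-231 + x(-12)) + 230) = (454 + (6 + (-10 - 1*1)))/(1/(-231 + (2 + (-12)²)) + 230) = (454 + (6 + (-10 - 1)))/(1/(-231 + (2 + 144)) + 230) = (454 + (6 - 11))/(1/(-231 + 146) + 230) = (454 - 5)/(1/(-85) + 230) = 449/(-1/85 + 230) = 449/(19549/85) = 449*(85/19549) = 38165/19549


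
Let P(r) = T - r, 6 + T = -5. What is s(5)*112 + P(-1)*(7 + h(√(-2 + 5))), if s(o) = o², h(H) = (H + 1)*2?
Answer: 2710 - 20*√3 ≈ 2675.4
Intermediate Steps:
T = -11 (T = -6 - 5 = -11)
P(r) = -11 - r
h(H) = 2 + 2*H (h(H) = (1 + H)*2 = 2 + 2*H)
s(5)*112 + P(-1)*(7 + h(√(-2 + 5))) = 5²*112 + (-11 - 1*(-1))*(7 + (2 + 2*√(-2 + 5))) = 25*112 + (-11 + 1)*(7 + (2 + 2*√3)) = 2800 - 10*(9 + 2*√3) = 2800 + (-90 - 20*√3) = 2710 - 20*√3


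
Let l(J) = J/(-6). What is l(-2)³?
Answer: 1/27 ≈ 0.037037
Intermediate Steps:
l(J) = -J/6 (l(J) = J*(-⅙) = -J/6)
l(-2)³ = (-⅙*(-2))³ = (⅓)³ = 1/27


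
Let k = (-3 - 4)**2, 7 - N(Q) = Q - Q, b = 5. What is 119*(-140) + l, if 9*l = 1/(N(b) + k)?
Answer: -8396639/504 ≈ -16660.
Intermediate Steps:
N(Q) = 7 (N(Q) = 7 - (Q - Q) = 7 - 1*0 = 7 + 0 = 7)
k = 49 (k = (-7)**2 = 49)
l = 1/504 (l = 1/(9*(7 + 49)) = (1/9)/56 = (1/9)*(1/56) = 1/504 ≈ 0.0019841)
119*(-140) + l = 119*(-140) + 1/504 = -16660 + 1/504 = -8396639/504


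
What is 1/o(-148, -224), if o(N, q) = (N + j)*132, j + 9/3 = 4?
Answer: -1/19404 ≈ -5.1536e-5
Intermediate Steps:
j = 1 (j = -3 + 4 = 1)
o(N, q) = 132 + 132*N (o(N, q) = (N + 1)*132 = (1 + N)*132 = 132 + 132*N)
1/o(-148, -224) = 1/(132 + 132*(-148)) = 1/(132 - 19536) = 1/(-19404) = -1/19404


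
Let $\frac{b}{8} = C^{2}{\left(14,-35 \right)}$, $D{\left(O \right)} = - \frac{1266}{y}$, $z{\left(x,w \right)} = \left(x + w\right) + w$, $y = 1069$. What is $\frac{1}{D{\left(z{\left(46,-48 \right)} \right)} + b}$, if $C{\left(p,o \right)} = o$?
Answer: $\frac{1069}{10474934} \approx 0.00010205$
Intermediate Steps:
$z{\left(x,w \right)} = x + 2 w$ ($z{\left(x,w \right)} = \left(w + x\right) + w = x + 2 w$)
$D{\left(O \right)} = - \frac{1266}{1069}$
$b = 9800$ ($b = 8 \left(-35\right)^{2} = 8 \cdot 1225 = 9800$)
$\frac{1}{D{\left(z{\left(46,-48 \right)} \right)} + b} = \frac{1}{- \frac{1266}{1069} + 9800} = \frac{1}{\frac{10474934}{1069}} = \frac{1069}{10474934}$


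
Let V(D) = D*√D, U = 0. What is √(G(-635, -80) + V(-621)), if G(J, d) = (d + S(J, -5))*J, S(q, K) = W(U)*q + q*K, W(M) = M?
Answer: √(-1965325 - 1863*I*√69) ≈ 5.519 - 1401.9*I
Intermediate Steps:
S(q, K) = K*q (S(q, K) = 0*q + q*K = 0 + K*q = K*q)
G(J, d) = J*(d - 5*J) (G(J, d) = (d - 5*J)*J = J*(d - 5*J))
V(D) = D^(3/2)
√(G(-635, -80) + V(-621)) = √(-635*(-80 - 5*(-635)) + (-621)^(3/2)) = √(-635*(-80 + 3175) - 1863*I*√69) = √(-635*3095 - 1863*I*√69) = √(-1965325 - 1863*I*√69)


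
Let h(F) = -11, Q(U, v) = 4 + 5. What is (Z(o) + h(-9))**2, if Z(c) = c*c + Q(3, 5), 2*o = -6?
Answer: 49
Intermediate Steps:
Q(U, v) = 9
o = -3 (o = (1/2)*(-6) = -3)
Z(c) = 9 + c**2 (Z(c) = c*c + 9 = c**2 + 9 = 9 + c**2)
(Z(o) + h(-9))**2 = ((9 + (-3)**2) - 11)**2 = ((9 + 9) - 11)**2 = (18 - 11)**2 = 7**2 = 49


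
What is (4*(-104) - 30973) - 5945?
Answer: -37334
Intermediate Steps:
(4*(-104) - 30973) - 5945 = (-416 - 30973) - 5945 = -31389 - 5945 = -37334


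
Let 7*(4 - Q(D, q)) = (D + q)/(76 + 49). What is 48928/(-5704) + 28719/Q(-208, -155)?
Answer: 17893440017/2754319 ≈ 6496.5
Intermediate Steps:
Q(D, q) = 4 - D/875 - q/875 (Q(D, q) = 4 - (D + q)/(7*(76 + 49)) = 4 - (D + q)/(7*125) = 4 - (D/125 + q/125)/7 = 4 + (-D/875 - q/875) = 4 - D/875 - q/875)
48928/(-5704) + 28719/Q(-208, -155) = 48928/(-5704) + 28719/(4 - 1/875*(-208) - 1/875*(-155)) = 48928*(-1/5704) + 28719/(4 + 208/875 + 31/175) = -6116/713 + 28719/(3863/875) = -6116/713 + 28719*(875/3863) = -6116/713 + 25129125/3863 = 17893440017/2754319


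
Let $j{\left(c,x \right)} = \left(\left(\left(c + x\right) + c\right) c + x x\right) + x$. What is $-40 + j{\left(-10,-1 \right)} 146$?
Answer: $30620$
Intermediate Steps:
$j{\left(c,x \right)} = x + x^{2} + c \left(x + 2 c\right)$ ($j{\left(c,x \right)} = \left(\left(x + 2 c\right) c + x^{2}\right) + x = \left(c \left(x + 2 c\right) + x^{2}\right) + x = \left(x^{2} + c \left(x + 2 c\right)\right) + x = x + x^{2} + c \left(x + 2 c\right)$)
$-40 + j{\left(-10,-1 \right)} 146 = -40 + \left(-1 + \left(-1\right)^{2} + 2 \left(-10\right)^{2} - -10\right) 146 = -40 + \left(-1 + 1 + 2 \cdot 100 + 10\right) 146 = -40 + \left(-1 + 1 + 200 + 10\right) 146 = -40 + 210 \cdot 146 = -40 + 30660 = 30620$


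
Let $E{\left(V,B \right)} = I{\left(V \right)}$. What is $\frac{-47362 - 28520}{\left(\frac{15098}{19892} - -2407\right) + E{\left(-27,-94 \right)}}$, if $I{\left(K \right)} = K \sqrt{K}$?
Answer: $- \frac{18073767588758412}{575433256555669} - \frac{608023965664872 i \sqrt{3}}{575433256555669} \approx -31.409 - 1.8301 i$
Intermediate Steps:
$I{\left(K \right)} = K^{\frac{3}{2}}$
$E{\left(V,B \right)} = V^{\frac{3}{2}}$
$\frac{-47362 - 28520}{\left(\frac{15098}{19892} - -2407\right) + E{\left(-27,-94 \right)}} = \frac{-47362 - 28520}{\left(\frac{15098}{19892} - -2407\right) + \left(-27\right)^{\frac{3}{2}}} = - \frac{75882}{\left(15098 \cdot \frac{1}{19892} + 2407\right) - 81 i \sqrt{3}} = - \frac{75882}{\left(\frac{7549}{9946} + 2407\right) - 81 i \sqrt{3}} = - \frac{75882}{\frac{23947571}{9946} - 81 i \sqrt{3}}$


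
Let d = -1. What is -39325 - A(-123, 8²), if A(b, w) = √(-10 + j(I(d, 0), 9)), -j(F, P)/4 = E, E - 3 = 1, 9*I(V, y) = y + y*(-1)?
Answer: -39325 - I*√26 ≈ -39325.0 - 5.099*I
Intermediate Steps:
I(V, y) = 0 (I(V, y) = (y + y*(-1))/9 = (y - y)/9 = (⅑)*0 = 0)
E = 4 (E = 3 + 1 = 4)
j(F, P) = -16 (j(F, P) = -4*4 = -16)
A(b, w) = I*√26 (A(b, w) = √(-10 - 16) = √(-26) = I*√26)
-39325 - A(-123, 8²) = -39325 - I*√26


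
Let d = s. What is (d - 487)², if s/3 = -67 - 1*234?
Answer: 1932100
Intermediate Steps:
s = -903 (s = 3*(-67 - 1*234) = 3*(-67 - 234) = 3*(-301) = -903)
d = -903
(d - 487)² = (-903 - 487)² = (-1390)² = 1932100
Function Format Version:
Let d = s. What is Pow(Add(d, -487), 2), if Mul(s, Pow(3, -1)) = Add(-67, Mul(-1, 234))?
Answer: 1932100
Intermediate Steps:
s = -903 (s = Mul(3, Add(-67, Mul(-1, 234))) = Mul(3, Add(-67, -234)) = Mul(3, -301) = -903)
d = -903
Pow(Add(d, -487), 2) = Pow(Add(-903, -487), 2) = Pow(-1390, 2) = 1932100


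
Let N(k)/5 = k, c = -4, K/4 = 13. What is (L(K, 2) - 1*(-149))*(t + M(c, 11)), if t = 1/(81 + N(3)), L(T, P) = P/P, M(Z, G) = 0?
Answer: 25/16 ≈ 1.5625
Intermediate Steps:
K = 52 (K = 4*13 = 52)
L(T, P) = 1
N(k) = 5*k
t = 1/96 (t = 1/(81 + 5*3) = 1/(81 + 15) = 1/96 ≈ 0.010417)
(L(K, 2) - 1*(-149))*(t + M(c, 11)) = (1 - 1*(-149))*(1/96 + 0) = (1 + 149)*(1/96) = 150*(1/96) = 25/16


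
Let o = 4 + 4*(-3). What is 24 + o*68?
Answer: -520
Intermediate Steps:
o = -8 (o = 4 - 12 = -8)
24 + o*68 = 24 - 8*68 = 24 - 544 = -520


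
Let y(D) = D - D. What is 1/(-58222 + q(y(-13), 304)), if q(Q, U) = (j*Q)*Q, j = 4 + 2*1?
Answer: -1/58222 ≈ -1.7176e-5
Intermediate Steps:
y(D) = 0
j = 6 (j = 4 + 2 = 6)
q(Q, U) = 6*Q² (q(Q, U) = (6*Q)*Q = 6*Q²)
1/(-58222 + q(y(-13), 304)) = 1/(-58222 + 6*0²) = 1/(-58222 + 6*0) = 1/(-58222 + 0) = 1/(-58222) = -1/58222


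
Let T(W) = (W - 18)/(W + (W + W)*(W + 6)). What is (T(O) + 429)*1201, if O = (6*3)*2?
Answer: 87590131/170 ≈ 5.1524e+5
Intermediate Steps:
O = 36 (O = 18*2 = 36)
T(W) = (-18 + W)/(W + 2*W*(6 + W)) (T(W) = (-18 + W)/(W + (2*W)*(6 + W)) = (-18 + W)/(W + 2*W*(6 + W)))
(T(O) + 429)*1201 = ((-18 + 36)/(36*(13 + 2*36)) + 429)*1201 = ((1/36)*18/(13 + 72) + 429)*1201 = ((1/36)*18/85 + 429)*1201 = ((1/36)*(1/85)*18 + 429)*1201 = (1/170 + 429)*1201 = (72931/170)*1201 = 87590131/170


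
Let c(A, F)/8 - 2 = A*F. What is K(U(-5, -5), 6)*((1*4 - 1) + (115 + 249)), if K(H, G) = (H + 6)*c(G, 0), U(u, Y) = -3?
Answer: 17616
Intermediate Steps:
c(A, F) = 16 + 8*A*F (c(A, F) = 16 + 8*(A*F) = 16 + 8*A*F)
K(H, G) = 96 + 16*H (K(H, G) = (H + 6)*(16 + 8*G*0) = (6 + H)*(16 + 0) = (6 + H)*16 = 96 + 16*H)
K(U(-5, -5), 6)*((1*4 - 1) + (115 + 249)) = (96 + 16*(-3))*((1*4 - 1) + (115 + 249)) = (96 - 48)*((4 - 1) + 364) = 48*(3 + 364) = 48*367 = 17616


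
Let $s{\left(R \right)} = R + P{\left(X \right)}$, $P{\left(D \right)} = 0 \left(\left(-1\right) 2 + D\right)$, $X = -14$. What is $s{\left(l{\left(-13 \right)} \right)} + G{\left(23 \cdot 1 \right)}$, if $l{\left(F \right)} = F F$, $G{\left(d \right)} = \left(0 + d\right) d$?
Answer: $698$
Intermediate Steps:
$P{\left(D \right)} = 0$ ($P{\left(D \right)} = 0 \left(-2 + D\right) = 0$)
$G{\left(d \right)} = d^{2}$ ($G{\left(d \right)} = d d = d^{2}$)
$l{\left(F \right)} = F^{2}$
$s{\left(R \right)} = R$ ($s{\left(R \right)} = R + 0 = R$)
$s{\left(l{\left(-13 \right)} \right)} + G{\left(23 \cdot 1 \right)} = \left(-13\right)^{2} + \left(23 \cdot 1\right)^{2} = 169 + 23^{2} = 169 + 529 = 698$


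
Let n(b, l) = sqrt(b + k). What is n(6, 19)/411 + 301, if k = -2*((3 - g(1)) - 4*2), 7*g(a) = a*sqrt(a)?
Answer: 301 + sqrt(798)/2877 ≈ 301.01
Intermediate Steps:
g(a) = a**(3/2)/7 (g(a) = (a*sqrt(a))/7 = a**(3/2)/7)
k = 72/7 (k = -2*((3 - 1**(3/2)/7) - 4*2) = -2*((3 - 1/7) - 8) = -2*(20/7 - 8) = -2*(-36/7) = 72/7 ≈ 10.286)
n(b, l) = sqrt(72/7 + b) (n(b, l) = sqrt(b + 72/7) = sqrt(72/7 + b))
n(6, 19)/411 + 301 = (sqrt(504 + 49*6)/7)/411 + 301 = (sqrt(504 + 294)/7)/411 + 301 = (sqrt(798)/7)/411 + 301 = sqrt(798)/2877 + 301 = 301 + sqrt(798)/2877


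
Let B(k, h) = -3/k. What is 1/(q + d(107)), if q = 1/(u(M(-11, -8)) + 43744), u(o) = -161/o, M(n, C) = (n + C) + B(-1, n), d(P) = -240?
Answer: -700065/168015584 ≈ -0.0041667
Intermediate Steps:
M(n, C) = 3 + C + n (M(n, C) = (n + C) - 3/(-1) = (C + n) - 3*(-1) = (C + n) + 3 = 3 + C + n)
q = 16/700065 (q = 1/(-161/(3 - 8 - 11) + 43744) = 1/(-161/(-16) + 43744) = 1/(-161*(-1/16) + 43744) = 1/(161/16 + 43744) = 1/(700065/16) = 16/700065 ≈ 2.2855e-5)
1/(q + d(107)) = 1/(16/700065 - 240) = 1/(-168015584/700065) = -700065/168015584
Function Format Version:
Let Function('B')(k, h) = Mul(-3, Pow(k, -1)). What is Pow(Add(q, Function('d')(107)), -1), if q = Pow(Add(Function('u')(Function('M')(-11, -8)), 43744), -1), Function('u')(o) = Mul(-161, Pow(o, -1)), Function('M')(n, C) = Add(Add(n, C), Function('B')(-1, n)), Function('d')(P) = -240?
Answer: Rational(-700065, 168015584) ≈ -0.0041667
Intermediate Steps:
Function('M')(n, C) = Add(3, C, n) (Function('M')(n, C) = Add(Add(n, C), Mul(-3, Pow(-1, -1))) = Add(Add(C, n), Mul(-3, -1)) = Add(Add(C, n), 3) = Add(3, C, n))
q = Rational(16, 700065) (q = Pow(Add(Mul(-161, Pow(Add(3, -8, -11), -1)), 43744), -1) = Pow(Add(Mul(-161, Pow(-16, -1)), 43744), -1) = Pow(Add(Mul(-161, Rational(-1, 16)), 43744), -1) = Pow(Add(Rational(161, 16), 43744), -1) = Pow(Rational(700065, 16), -1) = Rational(16, 700065) ≈ 2.2855e-5)
Pow(Add(q, Function('d')(107)), -1) = Pow(Add(Rational(16, 700065), -240), -1) = Pow(Rational(-168015584, 700065), -1) = Rational(-700065, 168015584)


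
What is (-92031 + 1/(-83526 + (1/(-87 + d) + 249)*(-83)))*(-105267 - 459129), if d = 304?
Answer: 293601282133353999/5652491 ≈ 5.1942e+10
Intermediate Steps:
(-92031 + 1/(-83526 + (1/(-87 + d) + 249)*(-83)))*(-105267 - 459129) = (-92031 + 1/(-83526 + (1/(-87 + 304) + 249)*(-83)))*(-105267 - 459129) = (-92031 + 1/(-83526 + (1/217 + 249)*(-83)))*(-564396) = (-92031 + 1/(-83526 + (54034/217)*(-83)))*(-564396) = (-92031 + 1/(-83526 - 4484822/217))*(-564396) = (-92031 + 1/(-22609964/217))*(-564396) = (-92031 - 217/22609964)*(-564396) = -2080817597101/22609964*(-564396) = 293601282133353999/5652491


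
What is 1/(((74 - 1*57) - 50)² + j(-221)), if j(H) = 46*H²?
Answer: 1/2247775 ≈ 4.4488e-7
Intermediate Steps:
1/(((74 - 1*57) - 50)² + j(-221)) = 1/(((74 - 1*57) - 50)² + 46*(-221)²) = 1/(((74 - 57) - 50)² + 46*48841) = 1/((17 - 50)² + 2246686) = 1/((-33)² + 2246686) = 1/(1089 + 2246686) = 1/2247775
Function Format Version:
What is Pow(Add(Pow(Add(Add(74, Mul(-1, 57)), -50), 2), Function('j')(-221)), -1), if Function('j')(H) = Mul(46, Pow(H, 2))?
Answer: Rational(1, 2247775) ≈ 4.4488e-7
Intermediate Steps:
Pow(Add(Pow(Add(Add(74, Mul(-1, 57)), -50), 2), Function('j')(-221)), -1) = Pow(Add(Pow(Add(Add(74, Mul(-1, 57)), -50), 2), Mul(46, Pow(-221, 2))), -1) = Pow(Add(Pow(Add(Add(74, -57), -50), 2), Mul(46, 48841)), -1) = Pow(Add(Pow(Add(17, -50), 2), 2246686), -1) = Pow(Add(Pow(-33, 2), 2246686), -1) = Pow(Add(1089, 2246686), -1) = Pow(2247775, -1) = Rational(1, 2247775)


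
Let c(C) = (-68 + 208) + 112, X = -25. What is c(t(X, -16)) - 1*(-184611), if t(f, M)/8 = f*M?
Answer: 184863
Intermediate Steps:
t(f, M) = 8*M*f (t(f, M) = 8*(f*M) = 8*(M*f) = 8*M*f)
c(C) = 252 (c(C) = 140 + 112 = 252)
c(t(X, -16)) - 1*(-184611) = 252 - 1*(-184611) = 252 + 184611 = 184863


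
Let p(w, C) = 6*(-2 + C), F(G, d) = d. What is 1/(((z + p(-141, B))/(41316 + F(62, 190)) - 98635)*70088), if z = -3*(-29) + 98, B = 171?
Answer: -20753/143468142381884 ≈ -1.4465e-10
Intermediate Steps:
p(w, C) = -12 + 6*C
z = 185 (z = 87 + 98 = 185)
1/(((z + p(-141, B))/(41316 + F(62, 190)) - 98635)*70088) = 1/((185 + (-12 + 6*171))/(41316 + 190) - 98635*70088) = (1/70088)/((185 + (-12 + 1026))/41506 - 98635) = (1/70088)/((185 + 1014)*(1/41506) - 98635) = (1/70088)/(1199*(1/41506) - 98635) = (1/70088)/(1199/41506 - 98635) = (1/70088)/(-4093943111/41506) = -41506/4093943111*1/70088 = -20753/143468142381884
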